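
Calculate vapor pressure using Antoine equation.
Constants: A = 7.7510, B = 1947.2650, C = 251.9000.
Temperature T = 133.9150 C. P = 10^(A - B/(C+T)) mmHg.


C+T = 385.8150
B/(C+T) = 5.0471
log10(P) = 7.7510 - 5.0471 = 2.7039
P = 10^2.7039 = 505.6535 mmHg

505.6535 mmHg


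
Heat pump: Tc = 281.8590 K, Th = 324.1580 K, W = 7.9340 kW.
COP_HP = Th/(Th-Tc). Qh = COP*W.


COP = 324.1580 / 42.2990 = 7.6635
Qh = 7.6635 * 7.9340 = 60.8021 kW

COP = 7.6635, Qh = 60.8021 kW


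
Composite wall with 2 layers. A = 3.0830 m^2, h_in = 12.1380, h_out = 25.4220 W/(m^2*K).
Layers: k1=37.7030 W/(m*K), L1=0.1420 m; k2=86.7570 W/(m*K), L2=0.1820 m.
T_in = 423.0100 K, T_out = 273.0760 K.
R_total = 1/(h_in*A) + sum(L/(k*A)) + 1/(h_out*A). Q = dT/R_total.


R_conv_in = 1/(12.1380*3.0830) = 0.0267
R_1 = 0.1420/(37.7030*3.0830) = 0.0012
R_2 = 0.1820/(86.7570*3.0830) = 0.0007
R_conv_out = 1/(25.4220*3.0830) = 0.0128
R_total = 0.0414 K/W
Q = 149.9340 / 0.0414 = 3623.0193 W

R_total = 0.0414 K/W, Q = 3623.0193 W


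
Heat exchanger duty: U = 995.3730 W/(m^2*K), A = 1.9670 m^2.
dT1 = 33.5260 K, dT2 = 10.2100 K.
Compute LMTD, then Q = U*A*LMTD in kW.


LMTD = 19.6105 K
Q = 995.3730 * 1.9670 * 19.6105 = 38395.4133 W = 38.3954 kW

38.3954 kW


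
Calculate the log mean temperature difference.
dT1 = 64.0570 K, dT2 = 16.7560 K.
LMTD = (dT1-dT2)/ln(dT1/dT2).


dT1/dT2 = 3.8229
ln(dT1/dT2) = 1.3410
LMTD = 47.3010 / 1.3410 = 35.2725 K

35.2725 K


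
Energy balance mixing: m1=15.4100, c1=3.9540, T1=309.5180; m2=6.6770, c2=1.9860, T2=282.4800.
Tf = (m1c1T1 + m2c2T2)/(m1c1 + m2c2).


num = 22605.1168
den = 74.1917
Tf = 304.6854 K

304.6854 K


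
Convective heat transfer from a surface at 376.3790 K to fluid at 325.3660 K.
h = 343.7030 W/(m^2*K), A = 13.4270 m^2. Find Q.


dT = 51.0130 K
Q = 343.7030 * 13.4270 * 51.0130 = 235419.9029 W

235419.9029 W


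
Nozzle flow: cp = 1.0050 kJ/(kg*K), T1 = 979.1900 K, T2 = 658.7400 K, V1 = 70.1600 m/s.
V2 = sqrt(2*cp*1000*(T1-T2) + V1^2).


dT = 320.4500 K
2*cp*1000*dT = 644104.5000
V1^2 = 4922.4256
V2 = sqrt(649026.9256) = 805.6221 m/s

805.6221 m/s


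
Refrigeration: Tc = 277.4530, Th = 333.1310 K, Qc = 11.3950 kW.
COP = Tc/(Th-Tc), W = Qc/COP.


COP = 277.4530 / 55.6780 = 4.9832
W = 11.3950 / 4.9832 = 2.2867 kW

COP = 4.9832, W = 2.2867 kW


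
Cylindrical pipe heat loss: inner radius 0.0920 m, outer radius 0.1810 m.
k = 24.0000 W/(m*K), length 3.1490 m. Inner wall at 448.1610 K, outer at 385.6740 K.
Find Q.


dT = 62.4870 K
ln(ro/ri) = 0.6767
Q = 2*pi*24.0000*3.1490*62.4870 / 0.6767 = 43848.2074 W

43848.2074 W


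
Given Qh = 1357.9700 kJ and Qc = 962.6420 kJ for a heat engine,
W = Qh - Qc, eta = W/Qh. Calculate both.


W = 1357.9700 - 962.6420 = 395.3280 kJ
eta = 395.3280 / 1357.9700 = 0.2911 = 29.1117%

W = 395.3280 kJ, eta = 29.1117%


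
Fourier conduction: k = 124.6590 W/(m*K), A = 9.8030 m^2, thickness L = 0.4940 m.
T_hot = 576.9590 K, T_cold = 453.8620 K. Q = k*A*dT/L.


dT = 123.0970 K
Q = 124.6590 * 9.8030 * 123.0970 / 0.4940 = 304511.1233 W

304511.1233 W


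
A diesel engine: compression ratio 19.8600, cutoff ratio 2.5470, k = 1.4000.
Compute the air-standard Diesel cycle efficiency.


r^(k-1) = 3.3052
rc^k = 3.7020
eta = 0.6225 = 62.2531%

62.2531%


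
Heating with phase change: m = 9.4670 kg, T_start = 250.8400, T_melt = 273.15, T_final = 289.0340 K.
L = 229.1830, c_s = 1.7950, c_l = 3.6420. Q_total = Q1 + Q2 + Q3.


Q1 (sensible, solid) = 9.4670 * 1.7950 * 22.3100 = 379.1197 kJ
Q2 (latent) = 9.4670 * 229.1830 = 2169.6755 kJ
Q3 (sensible, liquid) = 9.4670 * 3.6420 * 15.8840 = 547.6615 kJ
Q_total = 3096.4567 kJ

3096.4567 kJ


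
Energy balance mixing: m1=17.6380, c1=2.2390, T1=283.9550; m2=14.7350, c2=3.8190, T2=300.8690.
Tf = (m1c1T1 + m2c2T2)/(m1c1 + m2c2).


num = 28144.5945
den = 95.7644
Tf = 293.8940 K

293.8940 K


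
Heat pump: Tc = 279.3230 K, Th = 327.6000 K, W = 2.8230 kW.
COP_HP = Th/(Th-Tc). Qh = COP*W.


COP = 327.6000 / 48.2770 = 6.7858
Qh = 6.7858 * 2.8230 = 19.1564 kW

COP = 6.7858, Qh = 19.1564 kW


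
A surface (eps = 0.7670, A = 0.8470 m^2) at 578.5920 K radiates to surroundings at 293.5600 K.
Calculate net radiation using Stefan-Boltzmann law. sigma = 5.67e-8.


T^4 = 1.1207e+11
Tsurr^4 = 7.4266e+09
Q = 0.7670 * 5.67e-8 * 0.8470 * 1.0464e+11 = 3854.5546 W

3854.5546 W


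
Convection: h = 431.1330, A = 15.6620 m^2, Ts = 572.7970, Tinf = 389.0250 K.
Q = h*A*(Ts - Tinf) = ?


dT = 183.7720 K
Q = 431.1330 * 15.6620 * 183.7720 = 1240902.9801 W

1240902.9801 W


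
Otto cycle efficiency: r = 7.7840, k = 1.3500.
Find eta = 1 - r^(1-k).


r^(k-1) = 2.0508
eta = 1 - 1/2.0508 = 0.5124 = 51.2383%

51.2383%


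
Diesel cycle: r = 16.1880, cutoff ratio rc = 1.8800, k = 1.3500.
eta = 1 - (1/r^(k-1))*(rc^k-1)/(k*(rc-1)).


r^(k-1) = 2.6498
rc^k = 2.3448
eta = 0.5728 = 57.2795%

57.2795%


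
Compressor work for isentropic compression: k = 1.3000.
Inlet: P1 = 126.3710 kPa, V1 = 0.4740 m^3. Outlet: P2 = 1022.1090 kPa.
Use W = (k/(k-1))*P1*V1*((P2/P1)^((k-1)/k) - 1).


(k-1)/k = 0.2308
(P2/P1)^exp = 1.6200
W = 4.3333 * 126.3710 * 0.4740 * (1.6200 - 1) = 160.9201 kJ

160.9201 kJ


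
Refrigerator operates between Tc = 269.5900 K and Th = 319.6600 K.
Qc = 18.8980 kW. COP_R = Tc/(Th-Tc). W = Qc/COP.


COP = 269.5900 / 50.0700 = 5.3843
W = 18.8980 / 5.3843 = 3.5099 kW

COP = 5.3843, W = 3.5099 kW


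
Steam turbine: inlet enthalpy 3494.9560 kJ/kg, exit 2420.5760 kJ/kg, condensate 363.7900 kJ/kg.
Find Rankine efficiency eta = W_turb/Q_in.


W = 1074.3800 kJ/kg
Q_in = 3131.1660 kJ/kg
eta = 0.3431 = 34.3125%

eta = 34.3125%


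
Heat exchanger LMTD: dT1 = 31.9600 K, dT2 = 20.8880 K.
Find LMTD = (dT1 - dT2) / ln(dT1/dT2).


dT1/dT2 = 1.5301
ln(dT1/dT2) = 0.4253
LMTD = 11.0720 / 0.4253 = 26.0328 K

26.0328 K


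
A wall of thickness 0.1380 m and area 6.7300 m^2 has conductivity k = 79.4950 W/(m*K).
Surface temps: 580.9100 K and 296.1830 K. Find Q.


dT = 284.7270 K
Q = 79.4950 * 6.7300 * 284.7270 / 0.1380 = 1103835.7202 W

1103835.7202 W


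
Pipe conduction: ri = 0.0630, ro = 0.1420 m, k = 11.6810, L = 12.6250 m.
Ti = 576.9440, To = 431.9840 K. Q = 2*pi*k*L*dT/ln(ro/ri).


dT = 144.9600 K
ln(ro/ri) = 0.8127
Q = 2*pi*11.6810*12.6250*144.9600 / 0.8127 = 165277.3336 W

165277.3336 W


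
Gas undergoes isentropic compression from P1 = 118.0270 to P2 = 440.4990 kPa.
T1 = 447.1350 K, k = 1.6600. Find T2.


(k-1)/k = 0.3976
(P2/P1)^exp = 1.6881
T2 = 447.1350 * 1.6881 = 754.8243 K

754.8243 K


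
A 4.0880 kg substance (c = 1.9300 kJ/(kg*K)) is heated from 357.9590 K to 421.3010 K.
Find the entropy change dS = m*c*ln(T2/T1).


T2/T1 = 1.1770
ln(T2/T1) = 0.1629
dS = 4.0880 * 1.9300 * 0.1629 = 1.2855 kJ/K

1.2855 kJ/K


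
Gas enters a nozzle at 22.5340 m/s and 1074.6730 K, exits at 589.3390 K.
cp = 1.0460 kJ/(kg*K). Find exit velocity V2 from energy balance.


dT = 485.3340 K
2*cp*1000*dT = 1015318.7280
V1^2 = 507.7812
V2 = sqrt(1015826.5092) = 1007.8822 m/s

1007.8822 m/s


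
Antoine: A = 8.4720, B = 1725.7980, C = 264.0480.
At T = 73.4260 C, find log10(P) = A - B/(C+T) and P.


C+T = 337.4740
B/(C+T) = 5.1139
log10(P) = 8.4720 - 5.1139 = 3.3581
P = 10^3.3581 = 2281.0273 mmHg

2281.0273 mmHg


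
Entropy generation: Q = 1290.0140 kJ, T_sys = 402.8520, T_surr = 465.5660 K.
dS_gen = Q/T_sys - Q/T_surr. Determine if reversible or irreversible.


dS_sys = 1290.0140/402.8520 = 3.2022 kJ/K
dS_surr = -1290.0140/465.5660 = -2.7709 kJ/K
dS_gen = 3.2022 - 2.7709 = 0.4314 kJ/K (irreversible)

dS_gen = 0.4314 kJ/K, irreversible


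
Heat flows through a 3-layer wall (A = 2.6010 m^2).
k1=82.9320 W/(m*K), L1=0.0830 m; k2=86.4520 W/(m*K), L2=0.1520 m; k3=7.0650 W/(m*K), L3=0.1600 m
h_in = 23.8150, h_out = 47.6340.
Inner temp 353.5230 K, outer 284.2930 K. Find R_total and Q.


R_conv_in = 1/(23.8150*2.6010) = 0.0161
R_1 = 0.0830/(82.9320*2.6010) = 0.0004
R_2 = 0.1520/(86.4520*2.6010) = 0.0007
R_3 = 0.1600/(7.0650*2.6010) = 0.0087
R_conv_out = 1/(47.6340*2.6010) = 0.0081
R_total = 0.0340 K/W
Q = 69.2300 / 0.0340 = 2037.1988 W

R_total = 0.0340 K/W, Q = 2037.1988 W


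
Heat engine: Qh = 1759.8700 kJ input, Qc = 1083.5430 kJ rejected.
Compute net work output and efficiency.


W = 1759.8700 - 1083.5430 = 676.3270 kJ
eta = 676.3270 / 1759.8700 = 0.3843 = 38.4305%

W = 676.3270 kJ, eta = 38.4305%


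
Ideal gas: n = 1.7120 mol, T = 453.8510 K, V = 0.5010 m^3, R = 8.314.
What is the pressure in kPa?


P = nRT/V = 1.7120 * 8.314 * 453.8510 / 0.5010
= 6459.9191 / 0.5010 = 12894.0500 Pa = 12.8941 kPa

12.8941 kPa


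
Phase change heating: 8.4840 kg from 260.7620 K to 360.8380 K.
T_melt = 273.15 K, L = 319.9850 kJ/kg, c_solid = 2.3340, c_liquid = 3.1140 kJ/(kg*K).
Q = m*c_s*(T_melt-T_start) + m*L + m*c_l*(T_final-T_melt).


Q1 (sensible, solid) = 8.4840 * 2.3340 * 12.3880 = 245.3029 kJ
Q2 (latent) = 8.4840 * 319.9850 = 2714.7527 kJ
Q3 (sensible, liquid) = 8.4840 * 3.1140 * 87.6880 = 2316.6447 kJ
Q_total = 5276.7004 kJ

5276.7004 kJ


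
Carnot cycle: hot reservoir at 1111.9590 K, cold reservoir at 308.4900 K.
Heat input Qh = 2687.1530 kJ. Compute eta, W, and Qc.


eta = 1 - 308.4900/1111.9590 = 0.7226
W = 0.7226 * 2687.1530 = 1941.6580 kJ
Qc = 2687.1530 - 1941.6580 = 745.4950 kJ

eta = 72.2571%, W = 1941.6580 kJ, Qc = 745.4950 kJ


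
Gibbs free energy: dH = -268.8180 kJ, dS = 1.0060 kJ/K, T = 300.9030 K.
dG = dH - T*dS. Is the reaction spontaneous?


T*dS = 300.9030 * 1.0060 = 302.7084 kJ
dG = -268.8180 - 302.7084 = -571.5264 kJ (spontaneous)

dG = -571.5264 kJ, spontaneous


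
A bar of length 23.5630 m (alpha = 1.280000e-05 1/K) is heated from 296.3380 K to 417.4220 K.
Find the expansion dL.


dT = 121.0840 K
dL = 1.280000e-05 * 23.5630 * 121.0840 = 0.036520 m
L_final = 23.599520 m

dL = 0.036520 m


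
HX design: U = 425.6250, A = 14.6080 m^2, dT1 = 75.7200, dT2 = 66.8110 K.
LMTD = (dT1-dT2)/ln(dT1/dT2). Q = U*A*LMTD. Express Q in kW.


LMTD = 71.1726 K
Q = 425.6250 * 14.6080 * 71.1726 = 442517.7294 W = 442.5177 kW

442.5177 kW


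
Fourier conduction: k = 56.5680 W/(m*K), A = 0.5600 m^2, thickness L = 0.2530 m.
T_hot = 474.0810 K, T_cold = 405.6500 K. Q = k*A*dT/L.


dT = 68.4310 K
Q = 56.5680 * 0.5600 * 68.4310 / 0.2530 = 8568.2320 W

8568.2320 W


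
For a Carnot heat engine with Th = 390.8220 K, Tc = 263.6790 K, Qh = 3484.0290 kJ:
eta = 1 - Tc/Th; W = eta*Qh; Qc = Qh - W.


eta = 1 - 263.6790/390.8220 = 0.3253
W = 0.3253 * 3484.0290 = 1133.4313 kJ
Qc = 3484.0290 - 1133.4313 = 2350.5977 kJ

eta = 32.5322%, W = 1133.4313 kJ, Qc = 2350.5977 kJ


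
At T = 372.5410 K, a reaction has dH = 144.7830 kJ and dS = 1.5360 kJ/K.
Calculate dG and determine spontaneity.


T*dS = 372.5410 * 1.5360 = 572.2230 kJ
dG = 144.7830 - 572.2230 = -427.4400 kJ (spontaneous)

dG = -427.4400 kJ, spontaneous


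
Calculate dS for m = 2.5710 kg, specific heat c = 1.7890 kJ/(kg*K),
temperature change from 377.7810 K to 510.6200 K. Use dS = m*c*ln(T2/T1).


T2/T1 = 1.3516
ln(T2/T1) = 0.3013
dS = 2.5710 * 1.7890 * 0.3013 = 1.3859 kJ/K

1.3859 kJ/K


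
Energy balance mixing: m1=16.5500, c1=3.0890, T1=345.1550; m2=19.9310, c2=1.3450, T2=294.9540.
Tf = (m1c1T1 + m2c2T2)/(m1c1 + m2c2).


num = 25552.2312
den = 77.9301
Tf = 327.8864 K

327.8864 K


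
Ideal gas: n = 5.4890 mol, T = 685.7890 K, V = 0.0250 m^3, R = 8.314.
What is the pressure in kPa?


P = nRT/V = 5.4890 * 8.314 * 685.7890 / 0.0250
= 31296.3555 / 0.0250 = 1251854.2182 Pa = 1251.8542 kPa

1251.8542 kPa


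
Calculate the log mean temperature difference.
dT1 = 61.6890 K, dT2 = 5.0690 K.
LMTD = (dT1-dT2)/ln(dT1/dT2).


dT1/dT2 = 12.1699
ln(dT1/dT2) = 2.4990
LMTD = 56.6200 / 2.4990 = 22.6574 K

22.6574 K


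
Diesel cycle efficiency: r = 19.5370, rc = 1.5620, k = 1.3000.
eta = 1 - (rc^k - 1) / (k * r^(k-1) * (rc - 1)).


r^(k-1) = 2.4393
rc^k = 1.7856
eta = 0.5592 = 55.9174%

55.9174%


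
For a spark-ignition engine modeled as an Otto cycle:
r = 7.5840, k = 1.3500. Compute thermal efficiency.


r^(k-1) = 2.0322
eta = 1 - 1/2.0322 = 0.5079 = 50.7920%

50.7920%


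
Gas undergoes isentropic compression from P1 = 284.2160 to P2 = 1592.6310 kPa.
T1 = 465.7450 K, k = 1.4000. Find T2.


(k-1)/k = 0.2857
(P2/P1)^exp = 1.6362
T2 = 465.7450 * 1.6362 = 762.0717 K

762.0717 K


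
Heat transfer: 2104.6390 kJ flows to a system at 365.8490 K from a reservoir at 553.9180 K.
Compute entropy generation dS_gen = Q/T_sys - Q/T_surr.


dS_sys = 2104.6390/365.8490 = 5.7528 kJ/K
dS_surr = -2104.6390/553.9180 = -3.7995 kJ/K
dS_gen = 5.7528 - 3.7995 = 1.9532 kJ/K (irreversible)

dS_gen = 1.9532 kJ/K, irreversible


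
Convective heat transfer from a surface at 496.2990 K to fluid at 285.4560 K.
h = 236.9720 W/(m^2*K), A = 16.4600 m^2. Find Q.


dT = 210.8430 K
Q = 236.9720 * 16.4600 * 210.8430 = 822405.5865 W

822405.5865 W


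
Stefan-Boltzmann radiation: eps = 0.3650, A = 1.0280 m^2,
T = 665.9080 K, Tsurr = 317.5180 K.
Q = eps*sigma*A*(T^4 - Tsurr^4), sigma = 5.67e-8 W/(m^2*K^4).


T^4 = 1.9663e+11
Tsurr^4 = 1.0164e+10
Q = 0.3650 * 5.67e-8 * 1.0280 * 1.8647e+11 = 3967.1238 W

3967.1238 W


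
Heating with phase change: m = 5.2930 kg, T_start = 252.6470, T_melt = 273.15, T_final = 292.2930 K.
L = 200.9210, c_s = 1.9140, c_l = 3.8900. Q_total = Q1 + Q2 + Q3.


Q1 (sensible, solid) = 5.2930 * 1.9140 * 20.5030 = 207.7118 kJ
Q2 (latent) = 5.2930 * 200.9210 = 1063.4749 kJ
Q3 (sensible, liquid) = 5.2930 * 3.8900 * 19.1430 = 394.1500 kJ
Q_total = 1665.3367 kJ

1665.3367 kJ


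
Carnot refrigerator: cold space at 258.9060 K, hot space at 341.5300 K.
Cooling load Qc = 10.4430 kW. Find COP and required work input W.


COP = 258.9060 / 82.6240 = 3.1335
W = 10.4430 / 3.1335 = 3.3326 kW

COP = 3.1335, W = 3.3326 kW


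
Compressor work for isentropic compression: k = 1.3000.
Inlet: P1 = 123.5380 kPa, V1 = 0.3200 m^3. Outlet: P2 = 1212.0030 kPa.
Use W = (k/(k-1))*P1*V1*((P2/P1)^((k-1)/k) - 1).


(k-1)/k = 0.2308
(P2/P1)^exp = 1.6938
W = 4.3333 * 123.5380 * 0.3200 * (1.6938 - 1) = 118.8471 kJ

118.8471 kJ


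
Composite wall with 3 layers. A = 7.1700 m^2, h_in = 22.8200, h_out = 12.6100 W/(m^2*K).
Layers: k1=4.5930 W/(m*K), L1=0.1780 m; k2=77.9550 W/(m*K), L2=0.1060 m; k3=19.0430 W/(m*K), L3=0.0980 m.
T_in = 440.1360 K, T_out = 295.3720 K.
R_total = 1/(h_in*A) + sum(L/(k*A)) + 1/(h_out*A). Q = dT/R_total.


R_conv_in = 1/(22.8200*7.1700) = 0.0061
R_1 = 0.1780/(4.5930*7.1700) = 0.0054
R_2 = 0.1060/(77.9550*7.1700) = 0.0002
R_3 = 0.0980/(19.0430*7.1700) = 0.0007
R_conv_out = 1/(12.6100*7.1700) = 0.0111
R_total = 0.0235 K/W
Q = 144.7640 / 0.0235 = 6164.2316 W

R_total = 0.0235 K/W, Q = 6164.2316 W


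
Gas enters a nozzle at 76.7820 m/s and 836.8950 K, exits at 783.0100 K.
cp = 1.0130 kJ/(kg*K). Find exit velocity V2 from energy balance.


dT = 53.8850 K
2*cp*1000*dT = 109171.0100
V1^2 = 5895.4755
V2 = sqrt(115066.4855) = 339.2145 m/s

339.2145 m/s


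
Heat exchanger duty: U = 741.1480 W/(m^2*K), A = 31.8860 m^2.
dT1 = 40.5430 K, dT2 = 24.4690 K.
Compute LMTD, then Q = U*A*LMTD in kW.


LMTD = 31.8325 K
Q = 741.1480 * 31.8860 * 31.8325 = 752272.6953 W = 752.2727 kW

752.2727 kW


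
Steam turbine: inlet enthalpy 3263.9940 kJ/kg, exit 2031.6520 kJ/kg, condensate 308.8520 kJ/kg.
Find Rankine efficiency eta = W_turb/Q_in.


W = 1232.3420 kJ/kg
Q_in = 2955.1420 kJ/kg
eta = 0.4170 = 41.7016%

eta = 41.7016%


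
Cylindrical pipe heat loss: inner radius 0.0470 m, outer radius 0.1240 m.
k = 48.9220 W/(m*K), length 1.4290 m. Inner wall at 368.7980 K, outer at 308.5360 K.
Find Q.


dT = 60.2620 K
ln(ro/ri) = 0.9701
Q = 2*pi*48.9220*1.4290*60.2620 / 0.9701 = 27285.2622 W

27285.2622 W


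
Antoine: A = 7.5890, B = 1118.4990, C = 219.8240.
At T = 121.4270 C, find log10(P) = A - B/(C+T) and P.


C+T = 341.2510
B/(C+T) = 3.2776
log10(P) = 7.5890 - 3.2776 = 4.3114
P = 10^4.3114 = 20481.2688 mmHg

20481.2688 mmHg


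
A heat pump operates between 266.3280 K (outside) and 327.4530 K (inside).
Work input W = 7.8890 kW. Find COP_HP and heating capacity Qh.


COP = 327.4530 / 61.1250 = 5.3571
Qh = 5.3571 * 7.8890 = 42.2622 kW

COP = 5.3571, Qh = 42.2622 kW


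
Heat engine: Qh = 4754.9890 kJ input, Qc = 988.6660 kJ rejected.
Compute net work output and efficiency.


W = 4754.9890 - 988.6660 = 3766.3230 kJ
eta = 3766.3230 / 4754.9890 = 0.7921 = 79.2078%

W = 3766.3230 kJ, eta = 79.2078%


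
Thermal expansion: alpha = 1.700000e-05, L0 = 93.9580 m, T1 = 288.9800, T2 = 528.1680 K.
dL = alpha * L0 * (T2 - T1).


dT = 239.1880 K
dL = 1.700000e-05 * 93.9580 * 239.1880 = 0.382052 m
L_final = 94.340052 m

dL = 0.382052 m


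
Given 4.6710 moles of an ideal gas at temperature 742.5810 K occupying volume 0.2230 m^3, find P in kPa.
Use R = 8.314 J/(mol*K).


P = nRT/V = 4.6710 * 8.314 * 742.5810 / 0.2230
= 28837.9059 / 0.2230 = 129317.9637 Pa = 129.3180 kPa

129.3180 kPa


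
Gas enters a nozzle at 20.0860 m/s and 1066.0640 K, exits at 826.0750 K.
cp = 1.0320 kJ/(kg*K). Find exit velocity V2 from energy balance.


dT = 239.9890 K
2*cp*1000*dT = 495337.2960
V1^2 = 403.4474
V2 = sqrt(495740.7434) = 704.0886 m/s

704.0886 m/s


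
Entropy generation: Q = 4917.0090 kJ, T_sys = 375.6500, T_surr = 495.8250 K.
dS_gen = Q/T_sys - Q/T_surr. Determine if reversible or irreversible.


dS_sys = 4917.0090/375.6500 = 13.0893 kJ/K
dS_surr = -4917.0090/495.8250 = -9.9168 kJ/K
dS_gen = 13.0893 - 9.9168 = 3.1725 kJ/K (irreversible)

dS_gen = 3.1725 kJ/K, irreversible


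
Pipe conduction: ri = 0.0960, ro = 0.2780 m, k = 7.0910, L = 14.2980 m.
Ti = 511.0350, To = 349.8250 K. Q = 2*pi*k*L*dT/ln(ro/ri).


dT = 161.2100 K
ln(ro/ri) = 1.0633
Q = 2*pi*7.0910*14.2980*161.2100 / 1.0633 = 96585.0414 W

96585.0414 W


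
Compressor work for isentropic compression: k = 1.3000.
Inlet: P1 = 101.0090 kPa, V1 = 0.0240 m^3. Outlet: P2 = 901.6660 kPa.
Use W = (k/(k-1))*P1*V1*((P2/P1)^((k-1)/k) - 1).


(k-1)/k = 0.2308
(P2/P1)^exp = 1.6573
W = 4.3333 * 101.0090 * 0.0240 * (1.6573 - 1) = 6.9044 kJ

6.9044 kJ


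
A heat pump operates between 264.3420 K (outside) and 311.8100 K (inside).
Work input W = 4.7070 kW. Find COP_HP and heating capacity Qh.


COP = 311.8100 / 47.4680 = 6.5688
Qh = 6.5688 * 4.7070 = 30.9196 kW

COP = 6.5688, Qh = 30.9196 kW


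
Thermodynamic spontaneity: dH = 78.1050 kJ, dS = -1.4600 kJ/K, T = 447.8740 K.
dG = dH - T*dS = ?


T*dS = 447.8740 * -1.4600 = -653.8960 kJ
dG = 78.1050 + 653.8960 = 732.0010 kJ (non-spontaneous)

dG = 732.0010 kJ, non-spontaneous


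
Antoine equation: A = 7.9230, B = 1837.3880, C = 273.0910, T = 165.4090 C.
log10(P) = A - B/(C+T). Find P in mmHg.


C+T = 438.5000
B/(C+T) = 4.1902
log10(P) = 7.9230 - 4.1902 = 3.7328
P = 10^3.7328 = 5405.4708 mmHg

5405.4708 mmHg


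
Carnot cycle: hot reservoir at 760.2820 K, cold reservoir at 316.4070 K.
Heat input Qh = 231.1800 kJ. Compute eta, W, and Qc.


eta = 1 - 316.4070/760.2820 = 0.5838
W = 0.5838 * 231.1800 = 134.9697 kJ
Qc = 231.1800 - 134.9697 = 96.2103 kJ

eta = 58.3829%, W = 134.9697 kJ, Qc = 96.2103 kJ


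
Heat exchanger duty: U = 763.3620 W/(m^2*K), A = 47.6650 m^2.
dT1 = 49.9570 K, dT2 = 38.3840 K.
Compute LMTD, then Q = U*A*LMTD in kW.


LMTD = 43.9166 K
Q = 763.3620 * 47.6650 * 43.9166 = 1597935.7977 W = 1597.9358 kW

1597.9358 kW


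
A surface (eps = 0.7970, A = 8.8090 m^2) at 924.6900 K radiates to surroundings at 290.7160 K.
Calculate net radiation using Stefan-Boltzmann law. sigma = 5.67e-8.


T^4 = 7.3111e+11
Tsurr^4 = 7.1429e+09
Q = 0.7970 * 5.67e-8 * 8.8090 * 7.2397e+11 = 288196.5304 W

288196.5304 W


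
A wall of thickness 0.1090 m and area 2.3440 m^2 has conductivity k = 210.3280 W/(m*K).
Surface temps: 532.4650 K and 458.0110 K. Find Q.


dT = 74.4540 K
Q = 210.3280 * 2.3440 * 74.4540 / 0.1090 = 336756.6934 W

336756.6934 W


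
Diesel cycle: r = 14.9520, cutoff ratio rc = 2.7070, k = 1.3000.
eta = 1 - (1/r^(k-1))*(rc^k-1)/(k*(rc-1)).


r^(k-1) = 2.2512
rc^k = 3.6495
eta = 0.4696 = 46.9630%

46.9630%


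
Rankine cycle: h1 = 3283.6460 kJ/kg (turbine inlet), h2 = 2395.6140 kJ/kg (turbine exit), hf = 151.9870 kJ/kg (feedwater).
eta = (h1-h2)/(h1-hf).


W = 888.0320 kJ/kg
Q_in = 3131.6590 kJ/kg
eta = 0.2836 = 28.3566%

eta = 28.3566%


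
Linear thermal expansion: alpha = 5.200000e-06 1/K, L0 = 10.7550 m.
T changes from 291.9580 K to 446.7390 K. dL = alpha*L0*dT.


dT = 154.7810 K
dL = 5.200000e-06 * 10.7550 * 154.7810 = 0.008656 m
L_final = 10.763656 m

dL = 0.008656 m


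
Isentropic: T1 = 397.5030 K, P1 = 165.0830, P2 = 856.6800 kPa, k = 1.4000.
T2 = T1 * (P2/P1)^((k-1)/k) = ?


(k-1)/k = 0.2857
(P2/P1)^exp = 1.6007
T2 = 397.5030 * 1.6007 = 636.2962 K

636.2962 K


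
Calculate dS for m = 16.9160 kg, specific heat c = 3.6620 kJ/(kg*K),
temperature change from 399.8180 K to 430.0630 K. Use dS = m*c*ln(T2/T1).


T2/T1 = 1.0756
ln(T2/T1) = 0.0729
dS = 16.9160 * 3.6620 * 0.0729 = 4.5173 kJ/K

4.5173 kJ/K


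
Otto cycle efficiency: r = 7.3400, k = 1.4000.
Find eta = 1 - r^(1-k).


r^(k-1) = 2.2196
eta = 1 - 1/2.2196 = 0.5495 = 54.9472%

54.9472%


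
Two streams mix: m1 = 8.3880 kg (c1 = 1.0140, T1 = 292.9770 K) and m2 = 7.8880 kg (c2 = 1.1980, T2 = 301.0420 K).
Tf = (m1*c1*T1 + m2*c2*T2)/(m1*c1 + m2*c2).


num = 5336.6899
den = 17.9553
Tf = 297.2216 K

297.2216 K


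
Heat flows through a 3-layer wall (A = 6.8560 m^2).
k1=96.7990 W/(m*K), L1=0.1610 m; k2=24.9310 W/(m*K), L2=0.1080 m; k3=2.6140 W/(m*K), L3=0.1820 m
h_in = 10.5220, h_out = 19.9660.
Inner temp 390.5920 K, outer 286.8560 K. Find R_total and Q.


R_conv_in = 1/(10.5220*6.8560) = 0.0139
R_1 = 0.1610/(96.7990*6.8560) = 0.0002
R_2 = 0.1080/(24.9310*6.8560) = 0.0006
R_3 = 0.1820/(2.6140*6.8560) = 0.0102
R_conv_out = 1/(19.9660*6.8560) = 0.0073
R_total = 0.0322 K/W
Q = 103.7360 / 0.0322 = 3221.8892 W

R_total = 0.0322 K/W, Q = 3221.8892 W


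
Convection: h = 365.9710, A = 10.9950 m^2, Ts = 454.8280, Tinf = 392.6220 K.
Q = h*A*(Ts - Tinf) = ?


dT = 62.2060 K
Q = 365.9710 * 10.9950 * 62.2060 = 250307.6843 W

250307.6843 W


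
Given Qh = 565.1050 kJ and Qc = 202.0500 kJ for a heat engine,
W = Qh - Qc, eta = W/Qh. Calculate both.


W = 565.1050 - 202.0500 = 363.0550 kJ
eta = 363.0550 / 565.1050 = 0.6425 = 64.2456%

W = 363.0550 kJ, eta = 64.2456%


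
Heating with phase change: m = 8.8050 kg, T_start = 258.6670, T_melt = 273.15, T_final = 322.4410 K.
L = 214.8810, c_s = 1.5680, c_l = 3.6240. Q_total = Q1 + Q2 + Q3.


Q1 (sensible, solid) = 8.8050 * 1.5680 * 14.4830 = 199.9558 kJ
Q2 (latent) = 8.8050 * 214.8810 = 1892.0272 kJ
Q3 (sensible, liquid) = 8.8050 * 3.6240 * 49.2910 = 1572.8423 kJ
Q_total = 3664.8253 kJ

3664.8253 kJ


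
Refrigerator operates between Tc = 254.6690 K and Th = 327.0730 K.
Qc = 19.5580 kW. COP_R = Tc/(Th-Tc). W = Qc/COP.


COP = 254.6690 / 72.4040 = 3.5173
W = 19.5580 / 3.5173 = 5.5605 kW

COP = 3.5173, W = 5.5605 kW


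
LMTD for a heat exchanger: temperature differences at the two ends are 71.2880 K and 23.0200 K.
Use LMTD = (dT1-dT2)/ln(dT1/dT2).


dT1/dT2 = 3.0968
ln(dT1/dT2) = 1.1304
LMTD = 48.2680 / 1.1304 = 42.7013 K

42.7013 K


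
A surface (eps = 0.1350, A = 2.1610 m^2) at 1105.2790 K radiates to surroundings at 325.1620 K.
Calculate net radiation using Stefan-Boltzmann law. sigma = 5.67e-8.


T^4 = 1.4924e+12
Tsurr^4 = 1.1179e+10
Q = 0.1350 * 5.67e-8 * 2.1610 * 1.4812e+12 = 24501.5713 W

24501.5713 W


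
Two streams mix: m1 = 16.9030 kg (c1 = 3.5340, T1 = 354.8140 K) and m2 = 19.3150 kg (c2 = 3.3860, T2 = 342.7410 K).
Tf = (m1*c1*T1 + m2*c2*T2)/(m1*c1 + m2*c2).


num = 43610.3496
den = 125.1358
Tf = 348.5042 K

348.5042 K


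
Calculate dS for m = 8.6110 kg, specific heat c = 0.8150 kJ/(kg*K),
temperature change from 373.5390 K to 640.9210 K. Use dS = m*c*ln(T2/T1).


T2/T1 = 1.7158
ln(T2/T1) = 0.5399
dS = 8.6110 * 0.8150 * 0.5399 = 3.7889 kJ/K

3.7889 kJ/K


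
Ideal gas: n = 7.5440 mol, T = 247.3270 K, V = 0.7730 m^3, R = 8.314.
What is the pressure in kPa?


P = nRT/V = 7.5440 * 8.314 * 247.3270 / 0.7730
= 15512.5513 / 0.7730 = 20067.9835 Pa = 20.0680 kPa

20.0680 kPa


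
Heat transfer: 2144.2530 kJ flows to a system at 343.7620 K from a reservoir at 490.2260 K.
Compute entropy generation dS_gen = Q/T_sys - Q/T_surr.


dS_sys = 2144.2530/343.7620 = 6.2376 kJ/K
dS_surr = -2144.2530/490.2260 = -4.3740 kJ/K
dS_gen = 6.2376 - 4.3740 = 1.8636 kJ/K (irreversible)

dS_gen = 1.8636 kJ/K, irreversible


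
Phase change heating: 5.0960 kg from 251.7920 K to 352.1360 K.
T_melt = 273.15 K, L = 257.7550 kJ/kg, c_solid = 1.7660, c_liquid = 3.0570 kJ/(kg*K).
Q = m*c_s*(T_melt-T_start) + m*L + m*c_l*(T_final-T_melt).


Q1 (sensible, solid) = 5.0960 * 1.7660 * 21.3580 = 192.2121 kJ
Q2 (latent) = 5.0960 * 257.7550 = 1313.5195 kJ
Q3 (sensible, liquid) = 5.0960 * 3.0570 * 78.9860 = 1230.4812 kJ
Q_total = 2736.2128 kJ

2736.2128 kJ


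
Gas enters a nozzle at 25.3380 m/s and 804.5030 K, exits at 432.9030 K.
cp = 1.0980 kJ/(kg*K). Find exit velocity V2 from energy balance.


dT = 371.6000 K
2*cp*1000*dT = 816033.6000
V1^2 = 642.0142
V2 = sqrt(816675.6142) = 903.7011 m/s

903.7011 m/s


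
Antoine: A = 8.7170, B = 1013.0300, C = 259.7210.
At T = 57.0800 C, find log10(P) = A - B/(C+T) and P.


C+T = 316.8010
B/(C+T) = 3.1977
log10(P) = 8.7170 - 3.1977 = 5.5193
P = 10^5.5193 = 330608.7828 mmHg

330608.7828 mmHg


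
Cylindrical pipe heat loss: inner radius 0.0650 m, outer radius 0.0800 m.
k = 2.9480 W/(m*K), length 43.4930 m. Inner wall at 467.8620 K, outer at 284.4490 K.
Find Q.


dT = 183.4130 K
ln(ro/ri) = 0.2076
Q = 2*pi*2.9480*43.4930*183.4130 / 0.2076 = 711618.3449 W

711618.3449 W


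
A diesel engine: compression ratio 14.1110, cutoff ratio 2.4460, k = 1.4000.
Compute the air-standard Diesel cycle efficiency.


r^(k-1) = 2.8829
rc^k = 3.4982
eta = 0.5719 = 57.1945%

57.1945%


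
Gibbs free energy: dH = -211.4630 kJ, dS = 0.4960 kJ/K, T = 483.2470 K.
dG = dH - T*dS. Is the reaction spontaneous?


T*dS = 483.2470 * 0.4960 = 239.6905 kJ
dG = -211.4630 - 239.6905 = -451.1535 kJ (spontaneous)

dG = -451.1535 kJ, spontaneous


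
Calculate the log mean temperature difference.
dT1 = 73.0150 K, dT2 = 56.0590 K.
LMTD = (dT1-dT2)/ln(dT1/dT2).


dT1/dT2 = 1.3025
ln(dT1/dT2) = 0.2643
LMTD = 16.9560 / 0.2643 = 64.1640 K

64.1640 K


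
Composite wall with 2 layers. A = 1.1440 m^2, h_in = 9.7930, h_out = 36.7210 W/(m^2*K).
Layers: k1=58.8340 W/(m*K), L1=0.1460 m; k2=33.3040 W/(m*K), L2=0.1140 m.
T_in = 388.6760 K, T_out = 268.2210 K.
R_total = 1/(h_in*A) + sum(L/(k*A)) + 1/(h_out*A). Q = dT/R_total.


R_conv_in = 1/(9.7930*1.1440) = 0.0893
R_1 = 0.1460/(58.8340*1.1440) = 0.0022
R_2 = 0.1140/(33.3040*1.1440) = 0.0030
R_conv_out = 1/(36.7210*1.1440) = 0.0238
R_total = 0.1182 K/W
Q = 120.4550 / 0.1182 = 1018.8526 W

R_total = 0.1182 K/W, Q = 1018.8526 W


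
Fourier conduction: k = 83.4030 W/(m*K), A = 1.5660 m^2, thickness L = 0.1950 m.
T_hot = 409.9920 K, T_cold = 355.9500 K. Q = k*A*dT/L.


dT = 54.0420 K
Q = 83.4030 * 1.5660 * 54.0420 / 0.1950 = 36196.8045 W

36196.8045 W


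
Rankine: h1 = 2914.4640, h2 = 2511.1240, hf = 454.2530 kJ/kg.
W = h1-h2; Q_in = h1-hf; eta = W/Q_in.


W = 403.3400 kJ/kg
Q_in = 2460.2110 kJ/kg
eta = 0.1639 = 16.3945%

eta = 16.3945%


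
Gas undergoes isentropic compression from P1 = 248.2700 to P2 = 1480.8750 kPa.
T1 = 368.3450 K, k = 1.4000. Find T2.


(k-1)/k = 0.2857
(P2/P1)^exp = 1.6657
T2 = 368.3450 * 1.6657 = 613.5544 K

613.5544 K


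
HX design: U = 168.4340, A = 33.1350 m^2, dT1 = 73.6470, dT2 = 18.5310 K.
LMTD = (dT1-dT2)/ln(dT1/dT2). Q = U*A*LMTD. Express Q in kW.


LMTD = 39.9438 K
Q = 168.4340 * 33.1350 * 39.9438 = 222928.8116 W = 222.9288 kW

222.9288 kW


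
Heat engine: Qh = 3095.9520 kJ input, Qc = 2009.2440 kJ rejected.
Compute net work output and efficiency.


W = 3095.9520 - 2009.2440 = 1086.7080 kJ
eta = 1086.7080 / 3095.9520 = 0.3510 = 35.1009%

W = 1086.7080 kJ, eta = 35.1009%


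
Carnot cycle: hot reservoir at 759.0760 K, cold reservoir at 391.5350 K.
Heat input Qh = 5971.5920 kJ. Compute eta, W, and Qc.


eta = 1 - 391.5350/759.0760 = 0.4842
W = 0.4842 * 5971.5920 = 2891.4165 kJ
Qc = 5971.5920 - 2891.4165 = 3080.1755 kJ

eta = 48.4195%, W = 2891.4165 kJ, Qc = 3080.1755 kJ


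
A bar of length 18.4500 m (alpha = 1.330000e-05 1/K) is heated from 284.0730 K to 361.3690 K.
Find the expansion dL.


dT = 77.2960 K
dL = 1.330000e-05 * 18.4500 * 77.2960 = 0.018967 m
L_final = 18.468967 m

dL = 0.018967 m


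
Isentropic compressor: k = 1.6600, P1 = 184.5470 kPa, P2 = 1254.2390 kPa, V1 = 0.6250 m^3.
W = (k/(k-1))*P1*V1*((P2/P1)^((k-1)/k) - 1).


(k-1)/k = 0.3976
(P2/P1)^exp = 2.1424
W = 2.5152 * 184.5470 * 0.6250 * (2.1424 - 1) = 331.4176 kJ

331.4176 kJ


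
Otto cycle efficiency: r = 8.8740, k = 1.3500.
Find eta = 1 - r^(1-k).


r^(k-1) = 2.1470
eta = 1 - 1/2.1470 = 0.5342 = 53.4244%

53.4244%


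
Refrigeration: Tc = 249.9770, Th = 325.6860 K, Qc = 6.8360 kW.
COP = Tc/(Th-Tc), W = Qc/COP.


COP = 249.9770 / 75.7090 = 3.3018
W = 6.8360 / 3.3018 = 2.0704 kW

COP = 3.3018, W = 2.0704 kW


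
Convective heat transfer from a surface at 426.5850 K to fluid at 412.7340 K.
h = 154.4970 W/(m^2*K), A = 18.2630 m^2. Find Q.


dT = 13.8510 K
Q = 154.4970 * 18.2630 * 13.8510 = 39081.6867 W

39081.6867 W


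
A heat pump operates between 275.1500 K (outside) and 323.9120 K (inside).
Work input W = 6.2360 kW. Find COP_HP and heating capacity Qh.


COP = 323.9120 / 48.7620 = 6.6427
Qh = 6.6427 * 6.2360 = 41.4240 kW

COP = 6.6427, Qh = 41.4240 kW


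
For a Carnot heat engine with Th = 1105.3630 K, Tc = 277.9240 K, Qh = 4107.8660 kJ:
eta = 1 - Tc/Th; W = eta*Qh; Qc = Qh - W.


eta = 1 - 277.9240/1105.3630 = 0.7486
W = 0.7486 * 4107.8660 = 3075.0157 kJ
Qc = 4107.8660 - 3075.0157 = 1032.8503 kJ

eta = 74.8568%, W = 3075.0157 kJ, Qc = 1032.8503 kJ


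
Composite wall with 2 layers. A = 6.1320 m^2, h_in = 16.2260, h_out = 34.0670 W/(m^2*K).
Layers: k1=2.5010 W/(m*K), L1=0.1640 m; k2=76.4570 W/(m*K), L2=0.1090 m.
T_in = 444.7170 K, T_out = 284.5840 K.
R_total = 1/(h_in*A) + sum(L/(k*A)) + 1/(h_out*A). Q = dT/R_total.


R_conv_in = 1/(16.2260*6.1320) = 0.0101
R_1 = 0.1640/(2.5010*6.1320) = 0.0107
R_2 = 0.1090/(76.4570*6.1320) = 0.0002
R_conv_out = 1/(34.0670*6.1320) = 0.0048
R_total = 0.0258 K/W
Q = 160.1330 / 0.0258 = 6215.4581 W

R_total = 0.0258 K/W, Q = 6215.4581 W


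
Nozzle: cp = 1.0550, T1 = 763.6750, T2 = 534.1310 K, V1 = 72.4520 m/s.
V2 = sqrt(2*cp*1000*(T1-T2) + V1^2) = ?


dT = 229.5440 K
2*cp*1000*dT = 484337.8400
V1^2 = 5249.2923
V2 = sqrt(489587.1323) = 699.7050 m/s

699.7050 m/s


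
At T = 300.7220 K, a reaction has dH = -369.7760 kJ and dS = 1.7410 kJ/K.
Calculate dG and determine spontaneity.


T*dS = 300.7220 * 1.7410 = 523.5570 kJ
dG = -369.7760 - 523.5570 = -893.3330 kJ (spontaneous)

dG = -893.3330 kJ, spontaneous


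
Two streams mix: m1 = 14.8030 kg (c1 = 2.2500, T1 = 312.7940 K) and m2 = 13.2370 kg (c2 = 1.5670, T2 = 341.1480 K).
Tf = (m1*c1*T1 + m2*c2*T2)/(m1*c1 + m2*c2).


num = 17494.3727
den = 54.0491
Tf = 323.6754 K

323.6754 K


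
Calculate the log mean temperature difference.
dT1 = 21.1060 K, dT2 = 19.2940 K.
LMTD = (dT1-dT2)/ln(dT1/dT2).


dT1/dT2 = 1.0939
ln(dT1/dT2) = 0.0898
LMTD = 1.8120 / 0.0898 = 20.1864 K

20.1864 K


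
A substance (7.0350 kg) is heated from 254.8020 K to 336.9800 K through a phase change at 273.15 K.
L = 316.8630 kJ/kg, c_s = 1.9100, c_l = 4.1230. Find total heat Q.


Q1 (sensible, solid) = 7.0350 * 1.9100 * 18.3480 = 246.5393 kJ
Q2 (latent) = 7.0350 * 316.8630 = 2229.1312 kJ
Q3 (sensible, liquid) = 7.0350 * 4.1230 * 63.8300 = 1851.4086 kJ
Q_total = 4327.0791 kJ

4327.0791 kJ


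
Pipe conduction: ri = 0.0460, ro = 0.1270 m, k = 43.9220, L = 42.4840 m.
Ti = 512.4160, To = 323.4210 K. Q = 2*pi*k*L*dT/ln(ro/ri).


dT = 188.9950 K
ln(ro/ri) = 1.0155
Q = 2*pi*43.9220*42.4840*188.9950 / 1.0155 = 2181916.9875 W

2181916.9875 W


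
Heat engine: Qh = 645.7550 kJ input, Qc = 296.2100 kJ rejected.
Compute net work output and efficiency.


W = 645.7550 - 296.2100 = 349.5450 kJ
eta = 349.5450 / 645.7550 = 0.5413 = 54.1297%

W = 349.5450 kJ, eta = 54.1297%


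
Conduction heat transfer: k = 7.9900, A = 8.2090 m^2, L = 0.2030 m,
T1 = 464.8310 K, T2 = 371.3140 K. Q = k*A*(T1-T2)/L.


dT = 93.5170 K
Q = 7.9900 * 8.2090 * 93.5170 / 0.2030 = 30215.6237 W

30215.6237 W


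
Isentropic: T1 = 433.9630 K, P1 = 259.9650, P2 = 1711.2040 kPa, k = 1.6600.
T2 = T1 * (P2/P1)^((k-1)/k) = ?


(k-1)/k = 0.3976
(P2/P1)^exp = 2.1154
T2 = 433.9630 * 2.1154 = 917.9847 K

917.9847 K


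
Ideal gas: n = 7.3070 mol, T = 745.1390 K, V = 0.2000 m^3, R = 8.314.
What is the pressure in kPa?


P = nRT/V = 7.3070 * 8.314 * 745.1390 / 0.2000
= 45267.4908 / 0.2000 = 226337.4541 Pa = 226.3375 kPa

226.3375 kPa


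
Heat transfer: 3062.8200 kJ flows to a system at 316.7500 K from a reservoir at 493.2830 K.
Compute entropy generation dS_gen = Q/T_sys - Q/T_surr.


dS_sys = 3062.8200/316.7500 = 9.6695 kJ/K
dS_surr = -3062.8200/493.2830 = -6.2091 kJ/K
dS_gen = 9.6695 - 6.2091 = 3.4605 kJ/K (irreversible)

dS_gen = 3.4605 kJ/K, irreversible


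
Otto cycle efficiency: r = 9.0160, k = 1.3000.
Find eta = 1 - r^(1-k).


r^(k-1) = 1.9342
eta = 1 - 1/1.9342 = 0.4830 = 48.2994%

48.2994%


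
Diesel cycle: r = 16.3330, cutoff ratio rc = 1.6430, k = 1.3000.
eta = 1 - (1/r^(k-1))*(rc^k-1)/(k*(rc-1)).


r^(k-1) = 2.3116
rc^k = 1.9069
eta = 0.5307 = 53.0660%

53.0660%


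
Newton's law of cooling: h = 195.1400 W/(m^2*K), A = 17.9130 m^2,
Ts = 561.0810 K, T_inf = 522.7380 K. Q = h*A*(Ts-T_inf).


dT = 38.3430 K
Q = 195.1400 * 17.9130 * 38.3430 = 134029.5983 W

134029.5983 W


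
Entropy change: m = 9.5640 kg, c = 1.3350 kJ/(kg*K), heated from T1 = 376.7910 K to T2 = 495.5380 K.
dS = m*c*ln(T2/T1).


T2/T1 = 1.3152
ln(T2/T1) = 0.2740
dS = 9.5640 * 1.3350 * 0.2740 = 3.4978 kJ/K

3.4978 kJ/K


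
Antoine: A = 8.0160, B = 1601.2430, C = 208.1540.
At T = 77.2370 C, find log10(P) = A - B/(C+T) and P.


C+T = 285.3910
B/(C+T) = 5.6107
log10(P) = 8.0160 - 5.6107 = 2.4053
P = 10^2.4053 = 254.2734 mmHg

254.2734 mmHg


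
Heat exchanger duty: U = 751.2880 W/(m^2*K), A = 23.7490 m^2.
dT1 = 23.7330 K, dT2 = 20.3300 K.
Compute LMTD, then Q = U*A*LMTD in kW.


LMTD = 21.9876 K
Q = 751.2880 * 23.7490 * 21.9876 = 392310.6999 W = 392.3107 kW

392.3107 kW


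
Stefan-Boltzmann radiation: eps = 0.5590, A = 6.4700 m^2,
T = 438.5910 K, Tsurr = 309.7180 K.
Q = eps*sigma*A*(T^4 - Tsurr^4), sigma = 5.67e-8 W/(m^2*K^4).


T^4 = 3.7003e+10
Tsurr^4 = 9.2017e+09
Q = 0.5590 * 5.67e-8 * 6.4700 * 2.7802e+10 = 5701.2170 W

5701.2170 W


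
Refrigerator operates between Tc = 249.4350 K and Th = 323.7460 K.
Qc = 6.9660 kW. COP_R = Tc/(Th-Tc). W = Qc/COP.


COP = 249.4350 / 74.3110 = 3.3566
W = 6.9660 / 3.3566 = 2.0753 kW

COP = 3.3566, W = 2.0753 kW


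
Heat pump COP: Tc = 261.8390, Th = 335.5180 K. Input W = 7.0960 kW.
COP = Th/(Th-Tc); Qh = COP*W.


COP = 335.5180 / 73.6790 = 4.5538
Qh = 4.5538 * 7.0960 = 32.3136 kW

COP = 4.5538, Qh = 32.3136 kW


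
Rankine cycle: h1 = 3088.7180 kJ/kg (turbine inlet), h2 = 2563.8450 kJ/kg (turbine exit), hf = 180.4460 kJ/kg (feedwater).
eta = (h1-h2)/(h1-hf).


W = 524.8730 kJ/kg
Q_in = 2908.2720 kJ/kg
eta = 0.1805 = 18.0476%

eta = 18.0476%


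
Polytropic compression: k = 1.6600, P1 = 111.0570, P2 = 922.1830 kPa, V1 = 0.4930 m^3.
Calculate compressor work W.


(k-1)/k = 0.3976
(P2/P1)^exp = 2.3200
W = 2.5152 * 111.0570 * 0.4930 * (2.3200 - 1) = 181.7776 kJ

181.7776 kJ


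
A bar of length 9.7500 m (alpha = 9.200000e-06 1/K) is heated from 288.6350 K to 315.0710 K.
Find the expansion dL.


dT = 26.4360 K
dL = 9.200000e-06 * 9.7500 * 26.4360 = 0.002371 m
L_final = 9.752371 m

dL = 0.002371 m


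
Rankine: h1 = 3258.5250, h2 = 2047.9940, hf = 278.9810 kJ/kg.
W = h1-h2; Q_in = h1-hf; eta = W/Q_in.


W = 1210.5310 kJ/kg
Q_in = 2979.5440 kJ/kg
eta = 0.4063 = 40.6281%

eta = 40.6281%


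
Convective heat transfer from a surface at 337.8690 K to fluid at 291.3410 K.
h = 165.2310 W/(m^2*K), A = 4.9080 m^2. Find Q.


dT = 46.5280 K
Q = 165.2310 * 4.9080 * 46.5280 = 37732.0560 W

37732.0560 W


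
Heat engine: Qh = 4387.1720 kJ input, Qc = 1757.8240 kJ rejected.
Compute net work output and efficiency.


W = 4387.1720 - 1757.8240 = 2629.3480 kJ
eta = 2629.3480 / 4387.1720 = 0.5993 = 59.9326%

W = 2629.3480 kJ, eta = 59.9326%


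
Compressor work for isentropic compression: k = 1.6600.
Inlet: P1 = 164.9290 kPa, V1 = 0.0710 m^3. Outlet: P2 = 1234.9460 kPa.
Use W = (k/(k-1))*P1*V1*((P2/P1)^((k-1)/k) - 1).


(k-1)/k = 0.3976
(P2/P1)^exp = 2.2266
W = 2.5152 * 164.9290 * 0.0710 * (2.2266 - 1) = 36.1249 kJ

36.1249 kJ


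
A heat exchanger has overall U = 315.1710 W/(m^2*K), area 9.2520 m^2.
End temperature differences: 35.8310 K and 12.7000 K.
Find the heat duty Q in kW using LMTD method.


LMTD = 22.3011 K
Q = 315.1710 * 9.2520 * 22.3011 = 65029.2853 W = 65.0293 kW

65.0293 kW


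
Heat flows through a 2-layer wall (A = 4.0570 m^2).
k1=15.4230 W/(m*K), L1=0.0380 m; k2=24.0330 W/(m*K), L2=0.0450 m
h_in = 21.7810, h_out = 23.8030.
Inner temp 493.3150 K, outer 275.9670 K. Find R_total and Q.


R_conv_in = 1/(21.7810*4.0570) = 0.0113
R_1 = 0.0380/(15.4230*4.0570) = 0.0006
R_2 = 0.0450/(24.0330*4.0570) = 0.0005
R_conv_out = 1/(23.8030*4.0570) = 0.0104
R_total = 0.0227 K/W
Q = 217.3480 / 0.0227 = 9557.6297 W

R_total = 0.0227 K/W, Q = 9557.6297 W


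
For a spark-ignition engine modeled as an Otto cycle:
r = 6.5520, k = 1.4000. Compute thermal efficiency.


r^(k-1) = 2.1210
eta = 1 - 1/2.1210 = 0.5285 = 52.8534%

52.8534%


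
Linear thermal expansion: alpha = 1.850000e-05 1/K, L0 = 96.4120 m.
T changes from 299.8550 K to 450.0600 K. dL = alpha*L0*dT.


dT = 150.2050 K
dL = 1.850000e-05 * 96.4120 * 150.2050 = 0.267909 m
L_final = 96.679909 m

dL = 0.267909 m


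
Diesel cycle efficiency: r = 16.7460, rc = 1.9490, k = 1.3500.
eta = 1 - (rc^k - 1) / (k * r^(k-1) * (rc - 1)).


r^(k-1) = 2.6814
rc^k = 2.4618
eta = 0.5745 = 57.4492%

57.4492%


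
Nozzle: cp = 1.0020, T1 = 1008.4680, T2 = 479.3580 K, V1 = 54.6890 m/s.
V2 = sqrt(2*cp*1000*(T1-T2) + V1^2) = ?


dT = 529.1100 K
2*cp*1000*dT = 1060336.4400
V1^2 = 2990.8867
V2 = sqrt(1063327.3267) = 1031.1776 m/s

1031.1776 m/s


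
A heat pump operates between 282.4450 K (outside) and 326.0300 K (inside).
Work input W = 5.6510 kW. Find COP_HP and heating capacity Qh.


COP = 326.0300 / 43.5850 = 7.4803
Qh = 7.4803 * 5.6510 = 42.2713 kW

COP = 7.4803, Qh = 42.2713 kW


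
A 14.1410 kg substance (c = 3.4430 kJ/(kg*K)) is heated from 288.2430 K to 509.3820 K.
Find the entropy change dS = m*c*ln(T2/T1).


T2/T1 = 1.7672
ln(T2/T1) = 0.5694
dS = 14.1410 * 3.4430 * 0.5694 = 27.7224 kJ/K

27.7224 kJ/K


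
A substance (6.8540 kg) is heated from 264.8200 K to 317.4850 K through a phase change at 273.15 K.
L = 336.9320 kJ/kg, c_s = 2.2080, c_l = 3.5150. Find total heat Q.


Q1 (sensible, solid) = 6.8540 * 2.2080 * 8.3300 = 126.0632 kJ
Q2 (latent) = 6.8540 * 336.9320 = 2309.3319 kJ
Q3 (sensible, liquid) = 6.8540 * 3.5150 * 44.3350 = 1068.1104 kJ
Q_total = 3503.5055 kJ

3503.5055 kJ


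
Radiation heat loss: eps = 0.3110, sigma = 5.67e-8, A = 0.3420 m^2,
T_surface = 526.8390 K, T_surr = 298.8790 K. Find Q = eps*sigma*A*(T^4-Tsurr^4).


T^4 = 7.7039e+10
Tsurr^4 = 7.9796e+09
Q = 0.3110 * 5.67e-8 * 0.3420 * 6.9060e+10 = 416.4793 W

416.4793 W


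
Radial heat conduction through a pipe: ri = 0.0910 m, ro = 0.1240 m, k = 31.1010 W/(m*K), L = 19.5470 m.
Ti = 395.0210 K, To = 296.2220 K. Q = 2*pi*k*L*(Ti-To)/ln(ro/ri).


dT = 98.7990 K
ln(ro/ri) = 0.3094
Q = 2*pi*31.1010*19.5470*98.7990 / 0.3094 = 1219651.0994 W

1219651.0994 W
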